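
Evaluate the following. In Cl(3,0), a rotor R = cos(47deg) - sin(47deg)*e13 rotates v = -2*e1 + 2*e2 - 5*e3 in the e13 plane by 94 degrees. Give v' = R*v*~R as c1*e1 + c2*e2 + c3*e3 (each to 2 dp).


Rotor R = cos(47deg) - sin(47deg)*e13
Rotation angle theta = 2 * 47 = 94 degrees in the e13 plane (e1 -> e3).
The component perpendicular to the plane (e2) is invariant: v'_2 = v2 = 2.00
cos(94deg) = -0.0698, sin(94deg) = 0.9976
v'_1 = v1*cos(theta) - v3*sin(theta) = -2*(-0.0698) - (-5)*0.9976 = 5.13
v'_3 = v1*sin(theta) + v3*cos(theta) = -2*0.9976 + (-5)*(-0.0698) = -1.65
v' = 5.13*e1 + 2.00*e2 - 1.65*e3


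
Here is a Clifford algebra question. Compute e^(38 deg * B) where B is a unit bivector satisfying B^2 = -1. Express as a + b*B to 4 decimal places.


For a unit bivector B with B^2 = -1, the exponential series gives
e^(theta*B) = cos(theta) + sin(theta)*B (the GA analogue of Euler's formula).
theta = 38 degrees = 0.663225 rad
cos(38 deg) = 0.7880
sin(38 deg) = 0.6157
exp(theta*B) = 0.7880 + 0.6157*B


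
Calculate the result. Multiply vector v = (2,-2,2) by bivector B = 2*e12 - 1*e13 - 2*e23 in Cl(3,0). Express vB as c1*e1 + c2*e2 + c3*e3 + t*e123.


vB has grade-1 (vector) and grade-3 (trivector) parts: vB = (v _| B) + (v ^ B).
Vector part <vB>_1:
  e1: -v2*b12 - v3*b13 = -(-2)*(2) - (2)*(-1) = 6
  e2: v1*b12 - v3*b23 = (2)*(2) - (2)*(-2) = 8
  e3: v1*b13 + v2*b23 = (2)*(-1) + (-2)*(-2) = 2
Trivector part <vB>_3:
  e123: v1*b23 - v2*b13 + v3*b12 = (2)*(-2) - (-2)*(-1) + (2)*(2) = -2
vB = 6*e1 + 8*e2 + 2*e3 - 2*e123


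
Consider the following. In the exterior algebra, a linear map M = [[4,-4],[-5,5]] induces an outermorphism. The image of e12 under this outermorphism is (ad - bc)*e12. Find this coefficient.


The outermorphism of a linear map f sends e1^e2 to f(e1)^f(e2).
f(e1) = 4*e1 - 5*e2
f(e2) = -4*e1 + 5*e2
f(e1) ^ f(e2) = (4*e1 - 5*e2) ^ (-4*e1 + 5*e2)
= 4*5*e12 + (-5)*(-4)*e21
= (20 - 20)*e12
= 0*e12
Coefficient = 0


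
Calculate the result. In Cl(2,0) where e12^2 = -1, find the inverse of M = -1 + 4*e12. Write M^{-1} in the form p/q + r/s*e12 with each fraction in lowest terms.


M = -1 + 4*e12, where e12^2 = -1.
Since M commutes with its reverse ~M = a - b*e12, M * ~M = a^2 - b^2*e12^2 = a^2 + b^2.
So M^{-1} = ~M / (a^2 + b^2) = (a - b*e12)/(a^2 + b^2).
a^2 + b^2 = 1 + 16 = 17
Scalar part = -1/17 = -1/17
Bivector coeff = -4/17 = -4/17
M^{-1} = -1/17 - 4/17*e12


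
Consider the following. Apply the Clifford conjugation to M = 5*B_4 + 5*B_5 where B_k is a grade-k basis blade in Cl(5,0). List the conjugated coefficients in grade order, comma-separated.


Clifford conjugate sign for grade k: (-1)^(k(k+1)/2)
Grade 4: (-1)^(4*5/2) = (-1)^10 = 1, coeff 5 -> 5
Grade 5: (-1)^(5*6/2) = (-1)^15 = -1, coeff 5 -> -5
Conjugated coefficients: 5, -5


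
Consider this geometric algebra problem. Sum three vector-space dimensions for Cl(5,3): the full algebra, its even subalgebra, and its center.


n = 5 + 3 = 8
Total dim = 2^8 = 256
Even subalgebra dim = 2^7 = 128
n is even, so center dim = 1
Sum = 256 + 128 + 1 = 385


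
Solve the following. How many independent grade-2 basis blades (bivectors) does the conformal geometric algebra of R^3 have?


The conformal model of R^3 uses Cl(4,1) with m = 3 + 2 = 5 generators.
Number of grade-2 blades = C(m, 2) = C(5, 2)
= 5*4/2 = 10


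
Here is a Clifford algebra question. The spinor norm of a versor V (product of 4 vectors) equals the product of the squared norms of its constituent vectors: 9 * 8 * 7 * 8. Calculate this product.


Spinor norm N(V) = |v1|^2 * |v2|^2 * ... * |v4|^2
= 9 * 8 * 7 * 8
Running product: 9, 72, 504, 4032
N(V) = 4032


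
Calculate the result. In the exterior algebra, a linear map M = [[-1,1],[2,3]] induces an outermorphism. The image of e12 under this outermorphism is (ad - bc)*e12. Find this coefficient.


The outermorphism of a linear map f sends e1^e2 to f(e1)^f(e2).
f(e1) = -1*e1 + 2*e2
f(e2) = 1*e1 + 3*e2
f(e1) ^ f(e2) = (-1*e1 + 2*e2) ^ (1*e1 + 3*e2)
= (-1)*3*e12 + 2*1*e21
= (-3 - 2)*e12
= -5*e12
Coefficient = -5


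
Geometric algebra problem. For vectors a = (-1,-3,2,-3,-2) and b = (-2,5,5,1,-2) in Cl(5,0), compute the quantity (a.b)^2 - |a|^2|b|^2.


a . b = (-1)*(-2) + (-3)*5 + 2*5 + (-3)*1 + (-2)*(-2)
= 2 + (-15) + 10 + (-3) + 4 = -2
|a|^2 = (-1)^2 + (-3)^2 + 2^2 + (-3)^2 + (-2)^2 = 27
|b|^2 = (-2)^2 + 5^2 + 5^2 + 1^2 + (-2)^2 = 59
(a.b)^2 = (-2)^2 = 4
|a|^2 * |b|^2 = 27 * 59 = 1593
Result = 4 - 1593 = -1589


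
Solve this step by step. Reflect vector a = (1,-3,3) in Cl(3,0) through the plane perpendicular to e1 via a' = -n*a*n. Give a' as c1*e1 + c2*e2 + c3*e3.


Reflection formula: a' = -n*a*n, with n = e1 (unit vector, n^2 = 1).
For reflection through hyperplane perp to e1:
The component along e1 flips sign, others stay.
a = (1, -3, 3)
a' = (-1, -3, 3)
a' = -1*e1 - 3*e2 + 3*e3


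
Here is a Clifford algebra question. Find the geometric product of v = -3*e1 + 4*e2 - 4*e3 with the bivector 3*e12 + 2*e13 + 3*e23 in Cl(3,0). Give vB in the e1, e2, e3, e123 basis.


vB has grade-1 (vector) and grade-3 (trivector) parts: vB = (v _| B) + (v ^ B).
Vector part <vB>_1:
  e1: -v2*b12 - v3*b13 = -(4)*(3) - (-4)*(2) = -4
  e2: v1*b12 - v3*b23 = (-3)*(3) - (-4)*(3) = 3
  e3: v1*b13 + v2*b23 = (-3)*(2) + (4)*(3) = 6
Trivector part <vB>_3:
  e123: v1*b23 - v2*b13 + v3*b12 = (-3)*(3) - (4)*(2) + (-4)*(3) = -29
vB = -4*e1 + 3*e2 + 6*e3 - 29*e123


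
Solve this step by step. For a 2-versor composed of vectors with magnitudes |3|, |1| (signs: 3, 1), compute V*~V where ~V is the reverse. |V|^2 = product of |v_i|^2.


Each vector v_i has |v_i|^2 = s_i^2
Squared scales: 3^2 = 9, 1^2 = 1
|V|^2 = 9 * 1
= 9


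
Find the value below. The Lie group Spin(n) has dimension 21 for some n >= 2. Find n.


dim Spin(n) = dim so(n) = n(n-1)/2.
Solve n(n-1)/2 = 21, i.e. n^2 - n - 42 = 0.
Discriminant = 1 + 8*21 = 169
n = (1 + sqrt(169))/2 = (1 + 13)/2 = 7


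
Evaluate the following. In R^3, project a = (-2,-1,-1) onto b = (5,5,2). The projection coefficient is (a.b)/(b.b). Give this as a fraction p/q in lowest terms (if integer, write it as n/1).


Projection coefficient = (a . b) / (b . b)
a . b = (-2)*5 + (-1)*5 + (-1)*2
= -10 + (-5) + (-2) = -17
b . b = 5^2 + 5^2 + 2^2
= 25 + 25 + 4 = 54
Coefficient = -17/54
In lowest terms: -17/54


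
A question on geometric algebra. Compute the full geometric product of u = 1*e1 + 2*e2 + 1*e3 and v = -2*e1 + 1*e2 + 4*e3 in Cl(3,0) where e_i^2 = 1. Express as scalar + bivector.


In Cl(3,0): e_i^2 = 1, e_ie_j = -e_je_i for i != j.
Scalar part = u . v = 1*(-2) + 2*1 + 1*4
= -2 + 2 + 4 = 4
e12 coeff = 1*1 - 2*(-2) = 1 - (-4) = 5
e13 coeff = 1*4 - 1*(-2) = 4 - (-2) = 6
e23 coeff = 2*4 - 1*1 = 8 - 1 = 7
uv = 4 + 5*e12 + 6*e13 + 7*e23


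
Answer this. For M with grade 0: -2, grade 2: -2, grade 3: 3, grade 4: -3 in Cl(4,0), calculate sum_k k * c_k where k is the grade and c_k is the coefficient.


Grade-weighted sum = sum of grade_k * coefficient_k
0*(-2) = 0
2*(-2) = -4
3*3 = 9
4*(-3) = -12
Total = 0 + (-4) + 9 + (-12) = -7


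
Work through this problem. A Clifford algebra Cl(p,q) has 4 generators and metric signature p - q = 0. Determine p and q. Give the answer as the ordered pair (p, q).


We need p + q = 4 and p - q = 0.
Adding: 2p = 4 + 0 = 4, so p = 2.
Then q = 4 - 2 = 2.
(p, q) = (2, 2)


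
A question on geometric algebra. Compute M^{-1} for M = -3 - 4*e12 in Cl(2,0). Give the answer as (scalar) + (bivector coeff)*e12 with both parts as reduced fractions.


M = -3 - 4*e12, where e12^2 = -1.
Since M commutes with its reverse ~M = a - b*e12, M * ~M = a^2 - b^2*e12^2 = a^2 + b^2.
So M^{-1} = ~M / (a^2 + b^2) = (a - b*e12)/(a^2 + b^2).
a^2 + b^2 = 9 + 16 = 25
Scalar part = -3/25 = -3/25
Bivector coeff = 4/25 = 4/25
M^{-1} = -3/25 + 4/25*e12


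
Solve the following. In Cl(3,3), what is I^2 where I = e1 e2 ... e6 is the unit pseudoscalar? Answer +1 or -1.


The pseudoscalar I = e1...e_n (product of all n generators) of Cl(p,q) satisfies I^2 = (-1)^(q + n(n-1)/2).
p = 3, q = 3, n = p + q = 6
n(n-1)/2 = 6 * 5 / 2 = 15
Exponent = q + n(n-1)/2 = 3 + 15 = 18
I^2 = (-1)^18 = +1


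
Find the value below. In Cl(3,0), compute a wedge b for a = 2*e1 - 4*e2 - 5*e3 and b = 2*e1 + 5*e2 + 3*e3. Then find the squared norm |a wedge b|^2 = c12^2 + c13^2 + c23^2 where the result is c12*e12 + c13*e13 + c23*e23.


a wedge b = (a1*b2 - a2*b1)*e12 + (a1*b3 - a3*b1)*e13 + (a2*b3 - a3*b2)*e23
e12 coeff: 2*5 - (-4)*2 = 10 - (-8) = 18
e13 coeff: 2*3 - (-5)*2 = 6 - (-10) = 16
e23 coeff: (-4)*3 - (-5)*5 = -12 - (-25) = 13
|a wedge b|^2 = 18^2 + 16^2 + 13^2
= 324 + 256 + 169
= 749


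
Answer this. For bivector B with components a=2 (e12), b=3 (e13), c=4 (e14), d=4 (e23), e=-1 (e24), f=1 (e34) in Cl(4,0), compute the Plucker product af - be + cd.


Plucker relation: af - be + cd
a*f = 2*1 = 2
b*e = 3*(-1) = -3
c*d = 4*4 = 16
af - be + cd = 2 - (-3) + 16
= 21


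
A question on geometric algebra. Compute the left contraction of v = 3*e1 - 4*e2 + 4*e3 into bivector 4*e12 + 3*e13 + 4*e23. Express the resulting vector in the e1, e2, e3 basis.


Left contraction v _| B = <vB>_1 (grade-1 part of the geometric product vB).
Using e1_|e12 = e2, e2_|e12 = -e1, e1_|e13 = e3, e3_|e13 = -e1, e2_|e23 = e3, e3_|e23 = -e2:
e1 coeff: -v2*b12 - v3*b13 = -(-4)*(4) - (4)*(3) = 4
e2 coeff: v1*b12 - v3*b23 = (3)*(4) - (4)*(4) = -4
e3 coeff: v1*b13 + v2*b23 = (3)*(3) + (-4)*(4) = -7
v _| B = 4*e1 - 4*e2 - 7*e3


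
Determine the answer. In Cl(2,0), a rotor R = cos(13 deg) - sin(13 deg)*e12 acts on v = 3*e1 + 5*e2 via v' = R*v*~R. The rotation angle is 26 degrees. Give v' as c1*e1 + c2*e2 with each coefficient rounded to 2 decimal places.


Rotor R = cos(13deg) - sin(13deg)*e12
Rotation angle theta = 2 * 13 = 26 degrees
v' = R*v*~R rotates v by theta.
cos(26deg) = 0.8988, sin(26deg) = 0.4384
v'_1 = 3*cos(26deg) - 5*sin(26deg)
= 3*0.8988 - 5*0.4384
= 0.50
v'_2 = 3*sin(26deg) + 5*cos(26deg)
= 3*0.4384 + 5*0.8988
= 5.81
v' = 0.50*e1 + 5.81*e2


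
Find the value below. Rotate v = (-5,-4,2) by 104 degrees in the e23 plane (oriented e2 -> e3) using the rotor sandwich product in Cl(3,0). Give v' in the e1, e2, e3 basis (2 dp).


Rotor R = cos(52deg) - sin(52deg)*e23
Rotation angle theta = 2 * 52 = 104 degrees in the e23 plane (e2 -> e3).
The component perpendicular to the plane (e1) is invariant: v'_1 = v1 = -5.00
cos(104deg) = -0.2419, sin(104deg) = 0.9703
v'_2 = v2*cos(theta) - v3*sin(theta) = -4*(-0.2419) - 2*0.9703 = -0.97
v'_3 = v2*sin(theta) + v3*cos(theta) = -4*0.9703 + 2*(-0.2419) = -4.37
v' = -5.00*e1 - 0.97*e2 - 4.37*e3


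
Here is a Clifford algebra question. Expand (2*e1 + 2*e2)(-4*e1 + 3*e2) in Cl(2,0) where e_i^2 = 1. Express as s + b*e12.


Expand: (2*e1 + 2*e2)(-4*e1 + 3*e2)
= 2*(-4)*e1e1 + 2*3*e1e2 + 2*(-4)*e2e1 + 2*3*e2e2
Using e1^2 = e2^2 = 1, e2e1 = -e1e2:
Scalar part s = 2*(-4) + 2*3 = -8 + 6 = -2
Bivector part b = 2*3 - 2*(-4) = 6 - (-8) = 14
uv = -2 + 14*e12


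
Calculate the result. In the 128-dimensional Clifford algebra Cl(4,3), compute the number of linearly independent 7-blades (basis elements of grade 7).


Number of grade-k basis blades in Cl(p,q) with n = p + q is C(n, k).
n = 4 + 3 = 7
C(7, 7) = 7! / (7! * 0!)
= 5040 / (5040 * 1)
= 1


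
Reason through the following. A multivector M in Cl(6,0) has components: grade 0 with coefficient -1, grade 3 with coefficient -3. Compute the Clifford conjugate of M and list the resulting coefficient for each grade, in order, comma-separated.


Clifford conjugate sign for grade k: (-1)^(k(k+1)/2)
Grade 0: (-1)^(0*1/2) = (-1)^0 = 1, coeff -1 -> -1
Grade 3: (-1)^(3*4/2) = (-1)^6 = 1, coeff -3 -> -3
Conjugated coefficients: -1, -3


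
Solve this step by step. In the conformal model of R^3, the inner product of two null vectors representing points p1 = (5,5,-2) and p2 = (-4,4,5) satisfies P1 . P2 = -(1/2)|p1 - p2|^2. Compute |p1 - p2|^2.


p1 - p2 = (9, 1, -7)
|p1 - p2|^2 = 9^2 + 1^2 + (-7)^2
= 81 + 1 + 49
= 131


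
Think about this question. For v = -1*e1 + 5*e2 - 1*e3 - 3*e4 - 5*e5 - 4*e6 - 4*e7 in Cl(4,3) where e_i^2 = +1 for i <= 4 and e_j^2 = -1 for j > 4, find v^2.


v^2 = sum of c_i^2 * e_i^2
Positive signature terms (e_i^2 = +1): (-1)^2 + 5^2 + (-1)^2 + (-3)^2 = 36
Negative signature terms (e_j^2 = -1): (-5)^2 + (-4)^2 + (-4)^2 = 57
v^2 = 36 - 57 = -21


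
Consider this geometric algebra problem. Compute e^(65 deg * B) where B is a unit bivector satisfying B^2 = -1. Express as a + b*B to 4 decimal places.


For a unit bivector B with B^2 = -1, the exponential series gives
e^(theta*B) = cos(theta) + sin(theta)*B (the GA analogue of Euler's formula).
theta = 65 degrees = 1.134464 rad
cos(65 deg) = 0.4226
sin(65 deg) = 0.9063
exp(theta*B) = 0.4226 + 0.9063*B


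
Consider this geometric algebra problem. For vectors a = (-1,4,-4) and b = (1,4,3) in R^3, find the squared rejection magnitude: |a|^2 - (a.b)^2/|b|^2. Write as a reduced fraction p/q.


|a|^2 = (-1)^2 + 4^2 + (-4)^2 = 33
|b|^2 = 1^2 + 4^2 + 3^2 = 26
a . b = (-1)*1 + 4*4 + (-4)*3 = 3
(a.b)^2 = 3^2 = 9
|rej|^2 = 33 - 9/26
= (858 - 9)/26
= 849/26
In lowest terms: 849/26


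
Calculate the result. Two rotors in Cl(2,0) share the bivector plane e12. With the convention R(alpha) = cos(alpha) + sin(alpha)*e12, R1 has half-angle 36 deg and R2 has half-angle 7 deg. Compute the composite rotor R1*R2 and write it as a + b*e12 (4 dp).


Same-plane rotors commute and their half-angles add:
R1*R2 = cos(a1 + a2) + sin(a1 + a2)*e12.
a1 + a2 = 36 + 7 = 43 deg
cos(43 deg) = 0.7314
sin(43 deg) = 0.6820
R1*R2 = 0.7314 + 0.6820*e12


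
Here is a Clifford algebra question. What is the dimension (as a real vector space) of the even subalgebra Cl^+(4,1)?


Even subalgebra dimension = 2^(n-1)
n = 4 + 1 = 5
2^(5 - 1) = 2^4 = 16
Verification: sum of C(5,k) for even k = 1 + 10 + 5 = 16
Result = 16


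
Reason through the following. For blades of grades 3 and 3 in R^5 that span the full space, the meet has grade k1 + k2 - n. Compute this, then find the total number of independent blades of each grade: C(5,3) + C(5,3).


Meet grade = grade(A) + grade(B) - n
= 3 + 3 - 5 = 1
C(5,3) = 10
C(5,3) = 10
dim_A + dim_B = 10 + 10 = 20


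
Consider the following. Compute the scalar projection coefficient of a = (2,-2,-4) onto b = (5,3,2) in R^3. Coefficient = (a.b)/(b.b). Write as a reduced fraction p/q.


Projection coefficient = (a . b) / (b . b)
a . b = 2*5 + (-2)*3 + (-4)*2
= 10 + (-6) + (-8) = -4
b . b = 5^2 + 3^2 + 2^2
= 25 + 9 + 4 = 38
Coefficient = -4/38
In lowest terms: -2/19


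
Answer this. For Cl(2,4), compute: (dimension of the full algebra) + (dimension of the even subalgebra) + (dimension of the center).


n = 2 + 4 = 6
Total dim = 2^6 = 64
Even subalgebra dim = 2^5 = 32
n is even, so center dim = 1
Sum = 64 + 32 + 1 = 97


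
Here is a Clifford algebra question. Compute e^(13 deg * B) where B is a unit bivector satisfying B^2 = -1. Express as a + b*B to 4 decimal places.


For a unit bivector B with B^2 = -1, the exponential series gives
e^(theta*B) = cos(theta) + sin(theta)*B (the GA analogue of Euler's formula).
theta = 13 degrees = 0.226893 rad
cos(13 deg) = 0.9744
sin(13 deg) = 0.2250
exp(theta*B) = 0.9744 + 0.2250*B


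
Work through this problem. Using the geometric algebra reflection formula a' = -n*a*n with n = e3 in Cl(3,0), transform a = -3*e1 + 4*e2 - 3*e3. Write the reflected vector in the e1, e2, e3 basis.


Reflection formula: a' = -n*a*n, with n = e3 (unit vector, n^2 = 1).
For reflection through hyperplane perp to e3:
The component along e3 flips sign, others stay.
a = (-3, 4, -3)
a' = (-3, 4, 3)
a' = -3*e1 + 4*e2 + 3*e3


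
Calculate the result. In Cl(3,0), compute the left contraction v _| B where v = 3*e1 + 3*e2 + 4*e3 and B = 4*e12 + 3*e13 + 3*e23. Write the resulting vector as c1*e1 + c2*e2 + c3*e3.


Left contraction v _| B = <vB>_1 (grade-1 part of the geometric product vB).
Using e1_|e12 = e2, e2_|e12 = -e1, e1_|e13 = e3, e3_|e13 = -e1, e2_|e23 = e3, e3_|e23 = -e2:
e1 coeff: -v2*b12 - v3*b13 = -(3)*(4) - (4)*(3) = -24
e2 coeff: v1*b12 - v3*b23 = (3)*(4) - (4)*(3) = 0
e3 coeff: v1*b13 + v2*b23 = (3)*(3) + (3)*(3) = 18
v _| B = -24*e1 + 0*e2 + 18*e3


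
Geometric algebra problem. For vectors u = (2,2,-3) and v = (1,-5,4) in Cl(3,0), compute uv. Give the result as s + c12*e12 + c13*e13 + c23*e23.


In Cl(3,0): e_i^2 = 1, e_ie_j = -e_je_i for i != j.
Scalar part = u . v = 2*1 + 2*(-5) + (-3)*4
= 2 + (-10) + (-12) = -20
e12 coeff = 2*(-5) - 2*1 = -10 - 2 = -12
e13 coeff = 2*4 - (-3)*1 = 8 - (-3) = 11
e23 coeff = 2*4 - (-3)*(-5) = 8 - 15 = -7
uv = -20 - 12*e12 + 11*e13 - 7*e23


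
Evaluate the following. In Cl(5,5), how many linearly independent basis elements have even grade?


Even subalgebra dimension = 2^(n-1)
n = 5 + 5 = 10
2^(10 - 1) = 2^9 = 512
Verification: sum of C(10,k) for even k = 1 + 45 + 210 + 210 + 45 + 1 = 512
Result = 512


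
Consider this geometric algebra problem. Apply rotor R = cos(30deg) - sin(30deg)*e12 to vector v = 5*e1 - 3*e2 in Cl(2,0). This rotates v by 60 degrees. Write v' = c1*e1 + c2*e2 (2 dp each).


Rotor R = cos(30deg) - sin(30deg)*e12
Rotation angle theta = 2 * 30 = 60 degrees
v' = R*v*~R rotates v by theta.
cos(60deg) = 0.5000, sin(60deg) = 0.8660
v'_1 = 5*cos(60deg) - (-3)*sin(60deg)
= 5*0.5000 - (-3)*0.8660
= 5.10
v'_2 = 5*sin(60deg) + (-3)*cos(60deg)
= 5*0.8660 + (-3)*0.5000
= 2.83
v' = 5.10*e1 + 2.83*e2


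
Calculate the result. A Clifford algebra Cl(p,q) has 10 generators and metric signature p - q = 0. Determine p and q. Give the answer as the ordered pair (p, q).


We need p + q = 10 and p - q = 0.
Adding: 2p = 10 + 0 = 10, so p = 5.
Then q = 10 - 5 = 5.
(p, q) = (5, 5)


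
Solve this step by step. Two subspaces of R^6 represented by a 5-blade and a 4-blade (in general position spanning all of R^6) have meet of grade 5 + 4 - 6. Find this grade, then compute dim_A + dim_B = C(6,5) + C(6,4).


Meet grade = grade(A) + grade(B) - n
= 5 + 4 - 6 = 3
C(6,5) = 6
C(6,4) = 15
dim_A + dim_B = 6 + 15 = 21


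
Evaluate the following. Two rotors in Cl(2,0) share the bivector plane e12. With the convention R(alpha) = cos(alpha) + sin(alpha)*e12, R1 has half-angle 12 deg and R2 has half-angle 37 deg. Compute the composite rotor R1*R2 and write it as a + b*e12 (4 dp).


Same-plane rotors commute and their half-angles add:
R1*R2 = cos(a1 + a2) + sin(a1 + a2)*e12.
a1 + a2 = 12 + 37 = 49 deg
cos(49 deg) = 0.6561
sin(49 deg) = 0.7547
R1*R2 = 0.6561 + 0.7547*e12


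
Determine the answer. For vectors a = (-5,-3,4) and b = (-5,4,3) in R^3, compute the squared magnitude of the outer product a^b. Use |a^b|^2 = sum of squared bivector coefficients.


a wedge b = (a1*b2 - a2*b1)*e12 + (a1*b3 - a3*b1)*e13 + (a2*b3 - a3*b2)*e23
e12 coeff: (-5)*4 - (-3)*(-5) = -20 - 15 = -35
e13 coeff: (-5)*3 - 4*(-5) = -15 - (-20) = 5
e23 coeff: (-3)*3 - 4*4 = -9 - 16 = -25
|a wedge b|^2 = (-35)^2 + 5^2 + (-25)^2
= 1225 + 25 + 625
= 1875


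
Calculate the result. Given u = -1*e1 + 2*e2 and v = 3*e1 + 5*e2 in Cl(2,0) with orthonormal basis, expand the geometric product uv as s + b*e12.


Expand: (-1*e1 + 2*e2)(3*e1 + 5*e2)
= (-1)*3*e1e1 + (-1)*5*e1e2 + 2*3*e2e1 + 2*5*e2e2
Using e1^2 = e2^2 = 1, e2e1 = -e1e2:
Scalar part s = (-1)*3 + 2*5 = -3 + 10 = 7
Bivector part b = (-1)*5 - 2*3 = -5 - 6 = -11
uv = 7 - 11*e12


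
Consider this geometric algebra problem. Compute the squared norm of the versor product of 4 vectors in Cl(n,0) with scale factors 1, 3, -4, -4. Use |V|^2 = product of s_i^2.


Each vector v_i has |v_i|^2 = s_i^2
Squared scales: 1^2 = 1, 3^2 = 9, (-4)^2 = 16, (-4)^2 = 16
|V|^2 = 1 * 9 * 16 * 16
= 2304


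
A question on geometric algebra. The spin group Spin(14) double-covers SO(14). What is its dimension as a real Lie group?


Spin(n) double-covers SO(n); both have Lie algebra so(n) of dimension n(n-1)/2.
n = 14
n(n-1) = 14 * 13 = 182
dim Spin(14) = 182/2 = 91


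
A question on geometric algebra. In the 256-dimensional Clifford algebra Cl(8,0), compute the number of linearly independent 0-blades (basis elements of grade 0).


Number of grade-k basis blades in Cl(p,q) with n = p + q is C(n, k).
n = 8 + 0 = 8
C(8, 0) = 8! / (0! * 8!)
= 40320 / (1 * 40320)
= 1


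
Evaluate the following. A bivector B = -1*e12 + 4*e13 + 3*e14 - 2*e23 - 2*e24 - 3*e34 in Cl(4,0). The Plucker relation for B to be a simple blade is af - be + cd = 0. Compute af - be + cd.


Plucker relation: af - be + cd
a*f = (-1)*(-3) = 3
b*e = 4*(-2) = -8
c*d = 3*(-2) = -6
af - be + cd = 3 - (-8) + (-6)
= 5


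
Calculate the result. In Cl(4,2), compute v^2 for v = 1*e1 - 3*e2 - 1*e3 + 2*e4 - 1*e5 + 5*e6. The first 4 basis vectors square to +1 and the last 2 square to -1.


v^2 = sum of c_i^2 * e_i^2
Positive signature terms (e_i^2 = +1): 1^2 + (-3)^2 + (-1)^2 + 2^2 = 15
Negative signature terms (e_j^2 = -1): (-1)^2 + 5^2 = 26
v^2 = 15 - 26 = -11


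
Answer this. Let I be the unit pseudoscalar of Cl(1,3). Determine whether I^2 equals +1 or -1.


The pseudoscalar I = e1...e_n (product of all n generators) of Cl(p,q) satisfies I^2 = (-1)^(q + n(n-1)/2).
p = 1, q = 3, n = p + q = 4
n(n-1)/2 = 4 * 3 / 2 = 6
Exponent = q + n(n-1)/2 = 3 + 6 = 9
I^2 = (-1)^9 = -1


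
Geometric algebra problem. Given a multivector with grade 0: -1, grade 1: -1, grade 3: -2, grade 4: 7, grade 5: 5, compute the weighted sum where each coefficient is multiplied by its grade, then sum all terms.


Grade-weighted sum = sum of grade_k * coefficient_k
0*(-1) = 0
1*(-1) = -1
3*(-2) = -6
4*7 = 28
5*5 = 25
Total = 0 + (-1) + (-6) + 28 + 25 = 46


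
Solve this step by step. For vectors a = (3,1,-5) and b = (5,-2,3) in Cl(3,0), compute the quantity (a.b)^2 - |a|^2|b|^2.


a . b = 3*5 + 1*(-2) + (-5)*3
= 15 + (-2) + (-15) = -2
|a|^2 = 3^2 + 1^2 + (-5)^2 = 35
|b|^2 = 5^2 + (-2)^2 + 3^2 = 38
(a.b)^2 = (-2)^2 = 4
|a|^2 * |b|^2 = 35 * 38 = 1330
Result = 4 - 1330 = -1326


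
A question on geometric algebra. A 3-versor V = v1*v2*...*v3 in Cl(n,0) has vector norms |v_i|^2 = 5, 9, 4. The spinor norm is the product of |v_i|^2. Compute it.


Spinor norm N(V) = |v1|^2 * |v2|^2 * ... * |v3|^2
= 5 * 9 * 4
Running product: 5, 45, 180
N(V) = 180


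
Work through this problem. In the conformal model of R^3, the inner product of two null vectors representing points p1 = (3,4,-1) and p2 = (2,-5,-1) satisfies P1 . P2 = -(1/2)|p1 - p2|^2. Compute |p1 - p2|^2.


p1 - p2 = (1, 9, 0)
|p1 - p2|^2 = 1^2 + 9^2 + 0^2
= 1 + 81 + 0
= 82


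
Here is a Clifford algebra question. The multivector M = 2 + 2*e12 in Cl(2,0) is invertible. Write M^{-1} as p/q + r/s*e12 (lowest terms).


M = 2 + 2*e12, where e12^2 = -1.
Since M commutes with its reverse ~M = a - b*e12, M * ~M = a^2 - b^2*e12^2 = a^2 + b^2.
So M^{-1} = ~M / (a^2 + b^2) = (a - b*e12)/(a^2 + b^2).
a^2 + b^2 = 4 + 4 = 8
Scalar part = 2/8 = 1/4
Bivector coeff = -2/8 = -1/4
M^{-1} = 1/4 - 1/4*e12


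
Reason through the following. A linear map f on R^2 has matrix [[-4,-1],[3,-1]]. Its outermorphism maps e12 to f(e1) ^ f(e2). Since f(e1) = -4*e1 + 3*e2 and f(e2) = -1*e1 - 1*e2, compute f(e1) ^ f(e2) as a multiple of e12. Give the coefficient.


The outermorphism of a linear map f sends e1^e2 to f(e1)^f(e2).
f(e1) = -4*e1 + 3*e2
f(e2) = -1*e1 - 1*e2
f(e1) ^ f(e2) = (-4*e1 + 3*e2) ^ (-1*e1 - 1*e2)
= (-4)*(-1)*e12 + 3*(-1)*e21
= (4 - (-3))*e12
= 7*e12
Coefficient = 7


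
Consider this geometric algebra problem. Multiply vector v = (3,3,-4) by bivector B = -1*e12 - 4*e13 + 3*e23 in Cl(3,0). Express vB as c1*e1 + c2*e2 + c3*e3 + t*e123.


vB has grade-1 (vector) and grade-3 (trivector) parts: vB = (v _| B) + (v ^ B).
Vector part <vB>_1:
  e1: -v2*b12 - v3*b13 = -(3)*(-1) - (-4)*(-4) = -13
  e2: v1*b12 - v3*b23 = (3)*(-1) - (-4)*(3) = 9
  e3: v1*b13 + v2*b23 = (3)*(-4) + (3)*(3) = -3
Trivector part <vB>_3:
  e123: v1*b23 - v2*b13 + v3*b12 = (3)*(3) - (3)*(-4) + (-4)*(-1) = 25
vB = -13*e1 + 9*e2 - 3*e3 + 25*e123


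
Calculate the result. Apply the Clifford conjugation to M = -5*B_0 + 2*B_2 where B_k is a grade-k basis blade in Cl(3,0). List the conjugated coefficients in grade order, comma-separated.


Clifford conjugate sign for grade k: (-1)^(k(k+1)/2)
Grade 0: (-1)^(0*1/2) = (-1)^0 = 1, coeff -5 -> -5
Grade 2: (-1)^(2*3/2) = (-1)^3 = -1, coeff 2 -> -2
Conjugated coefficients: -5, -2


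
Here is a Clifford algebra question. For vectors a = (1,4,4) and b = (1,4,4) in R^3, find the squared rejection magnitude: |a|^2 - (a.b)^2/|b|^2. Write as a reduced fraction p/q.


|a|^2 = 1^2 + 4^2 + 4^2 = 33
|b|^2 = 1^2 + 4^2 + 4^2 = 33
a . b = 1*1 + 4*4 + 4*4 = 33
(a.b)^2 = 33^2 = 1089
|rej|^2 = 33 - 1089/33
= (1089 - 1089)/33
= 0/33
In lowest terms: 0/1


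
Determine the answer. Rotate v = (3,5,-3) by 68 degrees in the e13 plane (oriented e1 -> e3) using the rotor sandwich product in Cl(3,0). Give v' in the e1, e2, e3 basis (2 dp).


Rotor R = cos(34deg) - sin(34deg)*e13
Rotation angle theta = 2 * 34 = 68 degrees in the e13 plane (e1 -> e3).
The component perpendicular to the plane (e2) is invariant: v'_2 = v2 = 5.00
cos(68deg) = 0.3746, sin(68deg) = 0.9272
v'_1 = v1*cos(theta) - v3*sin(theta) = 3*0.3746 - (-3)*0.9272 = 3.91
v'_3 = v1*sin(theta) + v3*cos(theta) = 3*0.9272 + (-3)*0.3746 = 1.66
v' = 3.91*e1 + 5.00*e2 + 1.66*e3


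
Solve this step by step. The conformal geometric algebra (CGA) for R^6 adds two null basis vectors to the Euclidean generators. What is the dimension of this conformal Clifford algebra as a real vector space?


The conformal model of R^6 uses Cl(7,1): the 6 Euclidean generators plus two extra orthogonal generators e+ (e+^2 = +1) and e- (e-^2 = -1), from which the null vectors e0, einf are built.
Number of generators m = 6 + 2 = 8.
dim Cl(p,q) = 2^m = 2^8 = 256


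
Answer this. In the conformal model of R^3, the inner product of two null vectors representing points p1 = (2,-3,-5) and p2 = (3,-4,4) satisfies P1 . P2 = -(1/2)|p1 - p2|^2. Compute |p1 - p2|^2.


p1 - p2 = (-1, 1, -9)
|p1 - p2|^2 = (-1)^2 + 1^2 + (-9)^2
= 1 + 1 + 81
= 83


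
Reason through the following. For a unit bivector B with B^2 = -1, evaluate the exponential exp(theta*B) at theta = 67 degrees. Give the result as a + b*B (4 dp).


For a unit bivector B with B^2 = -1, the exponential series gives
e^(theta*B) = cos(theta) + sin(theta)*B (the GA analogue of Euler's formula).
theta = 67 degrees = 1.169371 rad
cos(67 deg) = 0.3907
sin(67 deg) = 0.9205
exp(theta*B) = 0.3907 + 0.9205*B


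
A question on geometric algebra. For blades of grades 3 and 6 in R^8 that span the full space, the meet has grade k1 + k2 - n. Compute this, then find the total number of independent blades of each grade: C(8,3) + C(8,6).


Meet grade = grade(A) + grade(B) - n
= 3 + 6 - 8 = 1
C(8,3) = 56
C(8,6) = 28
dim_A + dim_B = 56 + 28 = 84


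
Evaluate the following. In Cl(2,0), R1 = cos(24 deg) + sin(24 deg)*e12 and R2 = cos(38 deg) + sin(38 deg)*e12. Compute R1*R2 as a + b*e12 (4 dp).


Same-plane rotors commute and their half-angles add:
R1*R2 = cos(a1 + a2) + sin(a1 + a2)*e12.
a1 + a2 = 24 + 38 = 62 deg
cos(62 deg) = 0.4695
sin(62 deg) = 0.8829
R1*R2 = 0.4695 + 0.8829*e12


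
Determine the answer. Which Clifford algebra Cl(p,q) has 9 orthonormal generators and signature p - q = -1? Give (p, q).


We need p + q = 9 and p - q = -1.
Adding: 2p = 9 + (-1) = 8, so p = 4.
Then q = 9 - 4 = 5.
(p, q) = (4, 5)


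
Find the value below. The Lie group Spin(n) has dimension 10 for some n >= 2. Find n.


dim Spin(n) = dim so(n) = n(n-1)/2.
Solve n(n-1)/2 = 10, i.e. n^2 - n - 20 = 0.
Discriminant = 1 + 8*10 = 81
n = (1 + sqrt(81))/2 = (1 + 9)/2 = 5


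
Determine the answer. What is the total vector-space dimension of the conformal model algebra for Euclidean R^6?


The conformal model of R^6 uses Cl(7,1): the 6 Euclidean generators plus two extra orthogonal generators e+ (e+^2 = +1) and e- (e-^2 = -1), from which the null vectors e0, einf are built.
Number of generators m = 6 + 2 = 8.
dim Cl(p,q) = 2^m = 2^8 = 256


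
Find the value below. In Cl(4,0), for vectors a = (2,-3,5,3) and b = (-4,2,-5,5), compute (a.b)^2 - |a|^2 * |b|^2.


a . b = 2*(-4) + (-3)*2 + 5*(-5) + 3*5
= -8 + (-6) + (-25) + 15 = -24
|a|^2 = 2^2 + (-3)^2 + 5^2 + 3^2 = 47
|b|^2 = (-4)^2 + 2^2 + (-5)^2 + 5^2 = 70
(a.b)^2 = (-24)^2 = 576
|a|^2 * |b|^2 = 47 * 70 = 3290
Result = 576 - 3290 = -2714


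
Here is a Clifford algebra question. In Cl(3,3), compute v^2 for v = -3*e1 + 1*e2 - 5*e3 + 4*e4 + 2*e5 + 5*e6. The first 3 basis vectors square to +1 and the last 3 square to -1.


v^2 = sum of c_i^2 * e_i^2
Positive signature terms (e_i^2 = +1): (-3)^2 + 1^2 + (-5)^2 = 35
Negative signature terms (e_j^2 = -1): 4^2 + 2^2 + 5^2 = 45
v^2 = 35 - 45 = -10


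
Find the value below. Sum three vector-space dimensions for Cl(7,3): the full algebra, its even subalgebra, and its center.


n = 7 + 3 = 10
Total dim = 2^10 = 1024
Even subalgebra dim = 2^9 = 512
n is even, so center dim = 1
Sum = 1024 + 512 + 1 = 1537


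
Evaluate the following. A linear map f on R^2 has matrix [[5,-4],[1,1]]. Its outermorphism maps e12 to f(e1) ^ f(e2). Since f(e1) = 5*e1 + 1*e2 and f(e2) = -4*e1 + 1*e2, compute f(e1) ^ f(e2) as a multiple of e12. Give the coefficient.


The outermorphism of a linear map f sends e1^e2 to f(e1)^f(e2).
f(e1) = 5*e1 + 1*e2
f(e2) = -4*e1 + 1*e2
f(e1) ^ f(e2) = (5*e1 + 1*e2) ^ (-4*e1 + 1*e2)
= 5*1*e12 + 1*(-4)*e21
= (5 - (-4))*e12
= 9*e12
Coefficient = 9


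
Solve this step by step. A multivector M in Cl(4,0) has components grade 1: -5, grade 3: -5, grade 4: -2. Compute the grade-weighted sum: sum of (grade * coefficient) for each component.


Grade-weighted sum = sum of grade_k * coefficient_k
1*(-5) = -5
3*(-5) = -15
4*(-2) = -8
Total = -5 + (-15) + (-8) = -28


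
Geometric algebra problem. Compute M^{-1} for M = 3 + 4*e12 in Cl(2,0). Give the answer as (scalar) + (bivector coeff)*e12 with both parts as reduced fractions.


M = 3 + 4*e12, where e12^2 = -1.
Since M commutes with its reverse ~M = a - b*e12, M * ~M = a^2 - b^2*e12^2 = a^2 + b^2.
So M^{-1} = ~M / (a^2 + b^2) = (a - b*e12)/(a^2 + b^2).
a^2 + b^2 = 9 + 16 = 25
Scalar part = 3/25 = 3/25
Bivector coeff = -4/25 = -4/25
M^{-1} = 3/25 - 4/25*e12


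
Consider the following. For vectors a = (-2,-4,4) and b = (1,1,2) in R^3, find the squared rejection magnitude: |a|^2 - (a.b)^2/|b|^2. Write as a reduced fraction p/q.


|a|^2 = (-2)^2 + (-4)^2 + 4^2 = 36
|b|^2 = 1^2 + 1^2 + 2^2 = 6
a . b = (-2)*1 + (-4)*1 + 4*2 = 2
(a.b)^2 = 2^2 = 4
|rej|^2 = 36 - 4/6
= (216 - 4)/6
= 212/6
In lowest terms: 106/3


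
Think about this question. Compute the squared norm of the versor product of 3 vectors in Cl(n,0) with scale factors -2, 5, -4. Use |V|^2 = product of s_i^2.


Each vector v_i has |v_i|^2 = s_i^2
Squared scales: (-2)^2 = 4, 5^2 = 25, (-4)^2 = 16
|V|^2 = 4 * 25 * 16
= 1600


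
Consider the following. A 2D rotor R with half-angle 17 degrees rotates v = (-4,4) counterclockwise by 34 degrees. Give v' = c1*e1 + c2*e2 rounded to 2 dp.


Rotor R = cos(17deg) - sin(17deg)*e12
Rotation angle theta = 2 * 17 = 34 degrees
v' = R*v*~R rotates v by theta.
cos(34deg) = 0.8290, sin(34deg) = 0.5592
v'_1 = -4*cos(34deg) - 4*sin(34deg)
= -4*0.8290 - 4*0.5592
= -5.55
v'_2 = -4*sin(34deg) + 4*cos(34deg)
= -4*0.5592 + 4*0.8290
= 1.08
v' = -5.55*e1 + 1.08*e2


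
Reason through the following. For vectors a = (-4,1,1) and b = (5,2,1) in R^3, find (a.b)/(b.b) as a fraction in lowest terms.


Projection coefficient = (a . b) / (b . b)
a . b = (-4)*5 + 1*2 + 1*1
= -20 + 2 + 1 = -17
b . b = 5^2 + 2^2 + 1^2
= 25 + 4 + 1 = 30
Coefficient = -17/30
In lowest terms: -17/30


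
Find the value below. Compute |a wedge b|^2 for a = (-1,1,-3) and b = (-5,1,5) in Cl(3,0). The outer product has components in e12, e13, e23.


a wedge b = (a1*b2 - a2*b1)*e12 + (a1*b3 - a3*b1)*e13 + (a2*b3 - a3*b2)*e23
e12 coeff: (-1)*1 - 1*(-5) = -1 - (-5) = 4
e13 coeff: (-1)*5 - (-3)*(-5) = -5 - 15 = -20
e23 coeff: 1*5 - (-3)*1 = 5 - (-3) = 8
|a wedge b|^2 = 4^2 + (-20)^2 + 8^2
= 16 + 400 + 64
= 480


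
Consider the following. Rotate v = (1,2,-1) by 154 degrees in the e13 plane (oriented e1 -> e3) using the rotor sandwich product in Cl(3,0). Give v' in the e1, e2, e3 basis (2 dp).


Rotor R = cos(77deg) - sin(77deg)*e13
Rotation angle theta = 2 * 77 = 154 degrees in the e13 plane (e1 -> e3).
The component perpendicular to the plane (e2) is invariant: v'_2 = v2 = 2.00
cos(154deg) = -0.8988, sin(154deg) = 0.4384
v'_1 = v1*cos(theta) - v3*sin(theta) = 1*(-0.8988) - (-1)*0.4384 = -0.46
v'_3 = v1*sin(theta) + v3*cos(theta) = 1*0.4384 + (-1)*(-0.8988) = 1.34
v' = -0.46*e1 + 2.00*e2 + 1.34*e3


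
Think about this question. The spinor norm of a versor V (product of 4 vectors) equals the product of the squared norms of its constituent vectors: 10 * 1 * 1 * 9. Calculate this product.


Spinor norm N(V) = |v1|^2 * |v2|^2 * ... * |v4|^2
= 10 * 1 * 1 * 9
Running product: 10, 10, 10, 90
N(V) = 90


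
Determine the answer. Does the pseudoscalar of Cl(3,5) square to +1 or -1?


The pseudoscalar I = e1...e_n (product of all n generators) of Cl(p,q) satisfies I^2 = (-1)^(q + n(n-1)/2).
p = 3, q = 5, n = p + q = 8
n(n-1)/2 = 8 * 7 / 2 = 28
Exponent = q + n(n-1)/2 = 5 + 28 = 33
I^2 = (-1)^33 = -1


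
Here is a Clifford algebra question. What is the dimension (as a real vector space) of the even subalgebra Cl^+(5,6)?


Even subalgebra dimension = 2^(n-1)
n = 5 + 6 = 11
2^(11 - 1) = 2^10 = 1024
Verification: sum of C(11,k) for even k = 1 + 55 + 330 + 462 + 165 + 11 = 1024
Result = 1024


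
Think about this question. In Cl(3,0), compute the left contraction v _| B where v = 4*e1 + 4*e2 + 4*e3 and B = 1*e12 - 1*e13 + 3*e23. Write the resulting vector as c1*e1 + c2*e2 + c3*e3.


Left contraction v _| B = <vB>_1 (grade-1 part of the geometric product vB).
Using e1_|e12 = e2, e2_|e12 = -e1, e1_|e13 = e3, e3_|e13 = -e1, e2_|e23 = e3, e3_|e23 = -e2:
e1 coeff: -v2*b12 - v3*b13 = -(4)*(1) - (4)*(-1) = 0
e2 coeff: v1*b12 - v3*b23 = (4)*(1) - (4)*(3) = -8
e3 coeff: v1*b13 + v2*b23 = (4)*(-1) + (4)*(3) = 8
v _| B = 0*e1 - 8*e2 + 8*e3


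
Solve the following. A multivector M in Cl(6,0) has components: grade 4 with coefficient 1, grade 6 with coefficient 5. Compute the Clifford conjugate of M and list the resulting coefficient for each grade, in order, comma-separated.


Clifford conjugate sign for grade k: (-1)^(k(k+1)/2)
Grade 4: (-1)^(4*5/2) = (-1)^10 = 1, coeff 1 -> 1
Grade 6: (-1)^(6*7/2) = (-1)^21 = -1, coeff 5 -> -5
Conjugated coefficients: 1, -5


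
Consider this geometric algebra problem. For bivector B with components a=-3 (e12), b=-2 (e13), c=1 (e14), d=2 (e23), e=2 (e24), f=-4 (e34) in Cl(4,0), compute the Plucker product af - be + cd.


Plucker relation: af - be + cd
a*f = (-3)*(-4) = 12
b*e = (-2)*2 = -4
c*d = 1*2 = 2
af - be + cd = 12 - (-4) + 2
= 18


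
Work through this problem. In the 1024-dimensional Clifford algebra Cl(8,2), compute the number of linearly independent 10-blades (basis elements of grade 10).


Number of grade-k basis blades in Cl(p,q) with n = p + q is C(n, k).
n = 8 + 2 = 10
C(10, 10) = 10! / (10! * 0!)
= 3628800 / (3628800 * 1)
= 1


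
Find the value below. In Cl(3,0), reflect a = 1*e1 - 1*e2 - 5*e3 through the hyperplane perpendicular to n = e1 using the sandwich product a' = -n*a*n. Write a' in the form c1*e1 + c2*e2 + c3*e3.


Reflection formula: a' = -n*a*n, with n = e1 (unit vector, n^2 = 1).
For reflection through hyperplane perp to e1:
The component along e1 flips sign, others stay.
a = (1, -1, -5)
a' = (-1, -1, -5)
a' = -1*e1 - 1*e2 - 5*e3


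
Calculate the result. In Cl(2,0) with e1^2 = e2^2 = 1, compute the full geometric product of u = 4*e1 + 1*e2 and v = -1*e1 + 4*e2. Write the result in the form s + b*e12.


Expand: (4*e1 + 1*e2)(-1*e1 + 4*e2)
= 4*(-1)*e1e1 + 4*4*e1e2 + 1*(-1)*e2e1 + 1*4*e2e2
Using e1^2 = e2^2 = 1, e2e1 = -e1e2:
Scalar part s = 4*(-1) + 1*4 = -4 + 4 = 0
Bivector part b = 4*4 - 1*(-1) = 16 - (-1) = 17
uv = 0 + 17*e12


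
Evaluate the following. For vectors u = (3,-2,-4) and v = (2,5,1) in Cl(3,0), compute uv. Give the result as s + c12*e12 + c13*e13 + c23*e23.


In Cl(3,0): e_i^2 = 1, e_ie_j = -e_je_i for i != j.
Scalar part = u . v = 3*2 + (-2)*5 + (-4)*1
= 6 + (-10) + (-4) = -8
e12 coeff = 3*5 - (-2)*2 = 15 - (-4) = 19
e13 coeff = 3*1 - (-4)*2 = 3 - (-8) = 11
e23 coeff = (-2)*1 - (-4)*5 = -2 - (-20) = 18
uv = -8 + 19*e12 + 11*e13 + 18*e23


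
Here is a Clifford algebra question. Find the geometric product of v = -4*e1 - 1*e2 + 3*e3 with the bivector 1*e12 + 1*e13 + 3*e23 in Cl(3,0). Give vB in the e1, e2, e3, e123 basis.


vB has grade-1 (vector) and grade-3 (trivector) parts: vB = (v _| B) + (v ^ B).
Vector part <vB>_1:
  e1: -v2*b12 - v3*b13 = -(-1)*(1) - (3)*(1) = -2
  e2: v1*b12 - v3*b23 = (-4)*(1) - (3)*(3) = -13
  e3: v1*b13 + v2*b23 = (-4)*(1) + (-1)*(3) = -7
Trivector part <vB>_3:
  e123: v1*b23 - v2*b13 + v3*b12 = (-4)*(3) - (-1)*(1) + (3)*(1) = -8
vB = -2*e1 - 13*e2 - 7*e3 - 8*e123


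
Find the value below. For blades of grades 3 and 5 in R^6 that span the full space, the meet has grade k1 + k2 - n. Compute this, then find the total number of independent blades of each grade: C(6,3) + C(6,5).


Meet grade = grade(A) + grade(B) - n
= 3 + 5 - 6 = 2
C(6,3) = 20
C(6,5) = 6
dim_A + dim_B = 20 + 6 = 26


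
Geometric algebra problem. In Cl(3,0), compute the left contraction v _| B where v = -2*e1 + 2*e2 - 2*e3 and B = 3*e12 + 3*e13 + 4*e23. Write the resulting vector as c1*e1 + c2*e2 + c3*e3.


Left contraction v _| B = <vB>_1 (grade-1 part of the geometric product vB).
Using e1_|e12 = e2, e2_|e12 = -e1, e1_|e13 = e3, e3_|e13 = -e1, e2_|e23 = e3, e3_|e23 = -e2:
e1 coeff: -v2*b12 - v3*b13 = -(2)*(3) - (-2)*(3) = 0
e2 coeff: v1*b12 - v3*b23 = (-2)*(3) - (-2)*(4) = 2
e3 coeff: v1*b13 + v2*b23 = (-2)*(3) + (2)*(4) = 2
v _| B = 0*e1 + 2*e2 + 2*e3


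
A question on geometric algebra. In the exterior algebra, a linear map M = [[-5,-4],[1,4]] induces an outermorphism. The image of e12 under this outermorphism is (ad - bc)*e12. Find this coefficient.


The outermorphism of a linear map f sends e1^e2 to f(e1)^f(e2).
f(e1) = -5*e1 + 1*e2
f(e2) = -4*e1 + 4*e2
f(e1) ^ f(e2) = (-5*e1 + 1*e2) ^ (-4*e1 + 4*e2)
= (-5)*4*e12 + 1*(-4)*e21
= (-20 - (-4))*e12
= -16*e12
Coefficient = -16


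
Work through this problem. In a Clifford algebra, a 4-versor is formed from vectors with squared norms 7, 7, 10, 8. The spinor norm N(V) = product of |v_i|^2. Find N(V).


Spinor norm N(V) = |v1|^2 * |v2|^2 * ... * |v4|^2
= 7 * 7 * 10 * 8
Running product: 7, 49, 490, 3920
N(V) = 3920


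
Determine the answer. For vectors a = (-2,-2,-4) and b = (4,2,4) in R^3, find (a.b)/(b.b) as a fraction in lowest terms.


Projection coefficient = (a . b) / (b . b)
a . b = (-2)*4 + (-2)*2 + (-4)*4
= -8 + (-4) + (-16) = -28
b . b = 4^2 + 2^2 + 4^2
= 16 + 4 + 16 = 36
Coefficient = -28/36
In lowest terms: -7/9


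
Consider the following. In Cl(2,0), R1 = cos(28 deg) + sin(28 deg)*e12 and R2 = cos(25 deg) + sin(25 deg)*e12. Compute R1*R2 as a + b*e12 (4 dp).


Same-plane rotors commute and their half-angles add:
R1*R2 = cos(a1 + a2) + sin(a1 + a2)*e12.
a1 + a2 = 28 + 25 = 53 deg
cos(53 deg) = 0.6018
sin(53 deg) = 0.7986
R1*R2 = 0.6018 + 0.7986*e12


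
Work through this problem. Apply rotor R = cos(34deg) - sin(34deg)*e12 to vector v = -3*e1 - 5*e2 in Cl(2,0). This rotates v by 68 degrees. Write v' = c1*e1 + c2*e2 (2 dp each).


Rotor R = cos(34deg) - sin(34deg)*e12
Rotation angle theta = 2 * 34 = 68 degrees
v' = R*v*~R rotates v by theta.
cos(68deg) = 0.3746, sin(68deg) = 0.9272
v'_1 = -3*cos(68deg) - (-5)*sin(68deg)
= -3*0.3746 - (-5)*0.9272
= 3.51
v'_2 = -3*sin(68deg) + (-5)*cos(68deg)
= -3*0.9272 + (-5)*0.3746
= -4.65
v' = 3.51*e1 - 4.65*e2


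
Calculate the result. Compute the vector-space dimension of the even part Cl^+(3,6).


Even subalgebra dimension = 2^(n-1)
n = 3 + 6 = 9
2^(9 - 1) = 2^8 = 256
Verification: sum of C(9,k) for even k = 1 + 36 + 126 + 84 + 9 = 256
Result = 256
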